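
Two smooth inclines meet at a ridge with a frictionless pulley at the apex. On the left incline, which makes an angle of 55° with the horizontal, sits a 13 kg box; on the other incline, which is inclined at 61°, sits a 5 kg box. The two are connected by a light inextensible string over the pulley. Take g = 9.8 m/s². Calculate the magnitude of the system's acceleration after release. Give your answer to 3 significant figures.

3.42 m/s²

Resolve each weight along its own incline: the 13 kg mass has component 13 × 9.8 × sin 55° = 104.360 N down its slope, and the 5 kg mass has 5 × 9.8 × sin 61° = 42.856 N down its slope.
The 13 kg side's 104.360 N exceeds the other side's 42.856 N, so that mass slides down and the 5 kg mass slides up. Taking that direction as positive, Newton's second law for the whole system gives 104.360 − 42.856 = (13 + 5) a, so a = 61.504 / 18 = 3.4169 m/s².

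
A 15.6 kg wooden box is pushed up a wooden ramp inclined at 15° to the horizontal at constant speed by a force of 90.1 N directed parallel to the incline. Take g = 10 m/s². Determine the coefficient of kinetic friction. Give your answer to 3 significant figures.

0.330

At constant speed ΣF = 0 along the incline. The applied 90.1 N acts up the slope; the weight component mg sin 15° = 40.376 N and kinetic friction μN both act down the slope.
So 90.1 = 40.376 + μ × 150.684, giving μ = (90.1 − 40.376) / 150.684 = 0.3300.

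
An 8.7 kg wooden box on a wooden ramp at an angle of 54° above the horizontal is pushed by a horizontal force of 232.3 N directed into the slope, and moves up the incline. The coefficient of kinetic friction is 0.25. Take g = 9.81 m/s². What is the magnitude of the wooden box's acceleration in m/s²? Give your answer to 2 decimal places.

The horizontal push has components F cos 54° = 232.3 × 0.5878 = 136.546 N up the incline and F sin 54° = 232.3 × 0.8090 = 187.931 N pressing into the surface.
The normal force is therefore N = mg cos 54° + F sin 54° = 50.167 + 187.931 = 238.098 N, and kinetic friction down the slope is μN = 0.25 × 238.098 = 59.525 N.
Along the incline: F cos 54° − mg sin 54° − μN = ma, so 136.546 − 69.046 − 59.525 = 8.7 a, giving a = 0.9167 m/s².

0.92 m/s²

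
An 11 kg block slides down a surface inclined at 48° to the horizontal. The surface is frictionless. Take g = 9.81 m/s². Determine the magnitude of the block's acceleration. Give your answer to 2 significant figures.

7.3 m/s²

Resolving the weight along the incline: the component pulling the block down the slope is mg sin 48° = 11 × 9.81 × 0.7431 = 80.188 N, and the normal force is N = mg cos 48° = 11 × 9.81 × 0.6691 = 72.203 N.
With no friction the net force along the incline is 80.188 N, so a = g sin 48° = 80.188 / 11 = 7.2898 m/s².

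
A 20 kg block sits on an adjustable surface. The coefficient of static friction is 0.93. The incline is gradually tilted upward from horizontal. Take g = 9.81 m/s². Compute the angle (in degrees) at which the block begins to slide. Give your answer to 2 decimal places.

42.92°

At the threshold of sliding, static friction is at its maximum μ_s N and exactly balances the weight component along the incline: mg sin θ = μ_s mg cos θ.
Hence tan θ = μ_s = 0.93, so θ = arctan(0.93) = 42.9228°.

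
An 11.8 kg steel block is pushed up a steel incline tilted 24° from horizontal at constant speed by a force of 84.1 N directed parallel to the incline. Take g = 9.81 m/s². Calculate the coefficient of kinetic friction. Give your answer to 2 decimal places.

At constant speed ΣF = 0 along the incline. The applied 84.1 N acts up the slope; the weight component mg sin 24° = 47.083 N and kinetic friction μN both act down the slope.
So 84.1 = 47.083 + μ × 105.750, giving μ = (84.1 − 47.083) / 105.750 = 0.3500.

0.35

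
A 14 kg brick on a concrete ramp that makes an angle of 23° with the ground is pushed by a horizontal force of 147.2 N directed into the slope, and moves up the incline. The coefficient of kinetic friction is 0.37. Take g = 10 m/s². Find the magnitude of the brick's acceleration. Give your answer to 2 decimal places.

The horizontal push has components F cos 23° = 147.2 × 0.9205 = 135.498 N up the incline and F sin 23° = 147.2 × 0.3907 = 57.511 N pressing into the surface.
The normal force is therefore N = mg cos 23° + F sin 23° = 128.870 + 57.511 = 186.381 N, and kinetic friction down the slope is μN = 0.37 × 186.381 = 68.961 N.
Along the incline: F cos 23° − mg sin 23° − μN = ma, so 135.498 − 54.698 − 68.961 = 14 a, giving a = 0.8456 m/s².

0.85 m/s²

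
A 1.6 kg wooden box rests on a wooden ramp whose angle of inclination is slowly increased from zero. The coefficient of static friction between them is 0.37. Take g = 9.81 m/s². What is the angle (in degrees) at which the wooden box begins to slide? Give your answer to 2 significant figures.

At the threshold of sliding, static friction is at its maximum μ_s N and exactly balances the weight component along the incline: mg sin θ = μ_s mg cos θ.
Hence tan θ = μ_s = 0.37, so θ = arctan(0.37) = 20.3045°.

20°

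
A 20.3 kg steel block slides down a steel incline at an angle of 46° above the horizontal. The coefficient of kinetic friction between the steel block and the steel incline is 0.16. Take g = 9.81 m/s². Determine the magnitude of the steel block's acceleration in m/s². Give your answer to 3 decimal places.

5.966 m/s²

Resolving the weight along the incline: the component pulling the steel block down the slope is mg sin 46° = 20.3 × 9.81 × 0.7193 = 143.244 N, and the normal force is N = mg cos 46° = 20.3 × 9.81 × 0.6947 = 138.345 N.
Kinetic friction acts up the slope with magnitude f = μN = 0.16 × 138.345 = 22.135 N.
Net force along the incline is 143.244 − 22.135 = 121.109 N, so a = 121.109 / 20.3 = 5.9660 m/s².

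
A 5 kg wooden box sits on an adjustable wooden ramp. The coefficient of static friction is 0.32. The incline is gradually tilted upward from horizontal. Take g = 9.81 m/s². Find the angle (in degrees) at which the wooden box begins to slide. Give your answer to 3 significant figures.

17.7°

At the threshold of sliding, static friction is at its maximum μ_s N and exactly balances the weight component along the incline: mg sin θ = μ_s mg cos θ.
Hence tan θ = μ_s = 0.32, so θ = arctan(0.32) = 17.7447°.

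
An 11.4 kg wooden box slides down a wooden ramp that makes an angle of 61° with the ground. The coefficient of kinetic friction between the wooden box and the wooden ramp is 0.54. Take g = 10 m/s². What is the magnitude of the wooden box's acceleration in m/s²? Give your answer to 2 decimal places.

Resolving the weight along the incline: the component pulling the wooden box down the slope is mg sin 61° = 11.4 × 10 × 0.8746 = 99.704 N, and the normal force is N = mg cos 61° = 11.4 × 10 × 0.4848 = 55.267 N.
Kinetic friction acts up the slope with magnitude f = μN = 0.54 × 55.267 = 29.844 N.
Net force along the incline is 99.704 − 29.844 = 69.860 N, so a = 69.860 / 11.4 = 6.1281 m/s².

6.13 m/s²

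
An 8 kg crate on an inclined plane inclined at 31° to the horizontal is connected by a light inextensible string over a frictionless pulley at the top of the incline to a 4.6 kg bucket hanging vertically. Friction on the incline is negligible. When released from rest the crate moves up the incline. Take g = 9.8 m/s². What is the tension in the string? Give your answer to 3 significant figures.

43.4 N

For the crate on the incline: the weight component along the slope is m₁g sin 31° = 8 × 9.8 × 0.5150 = 40.376 N and the normal force is N = m₁g cos 31° = 67.202 N.
Newton's second law for the crate (up-slope positive): T − 40.376 = 8 a. For the hanging bucket (downward positive): 4.6 × 9.8 − T = 4.6 a.
Adding the two equations eliminates T: 4.704 = 12.6 a, so a = 0.3733 m/s².
Then from the hanging bucket's equation, T = 4.6 × (9.8 − 0.3733) = 43.363 N.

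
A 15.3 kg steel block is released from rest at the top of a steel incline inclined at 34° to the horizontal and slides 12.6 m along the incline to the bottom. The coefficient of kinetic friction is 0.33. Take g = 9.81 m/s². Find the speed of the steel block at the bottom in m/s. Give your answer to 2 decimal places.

8.40 m/s

The weight component along the incline is mg sin 34° = 83.931 N and the normal force is N = mg cos 34° = 124.433 N.
Friction up the slope is f = μN = 0.33 × 124.433 = 41.063 N, so the net downslope force is 83.931 − 41.063 = 42.868 N and a = 42.868 / 15.3 = 2.8018 m/s².
Starting from rest over a distance of 12.6 m, v² = 2aL = 2 × 2.8018 × 12.6 = 70.6054, so v = 8.4027 m/s.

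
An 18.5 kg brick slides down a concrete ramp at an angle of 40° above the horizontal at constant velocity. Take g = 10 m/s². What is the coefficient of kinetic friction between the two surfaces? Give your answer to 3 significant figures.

0.839

At constant velocity the net force along the incline is zero: mg sin 40° = μ mg cos 40°.
So μ = tan 40° = 0.6428 / 0.7660 = 0.8392.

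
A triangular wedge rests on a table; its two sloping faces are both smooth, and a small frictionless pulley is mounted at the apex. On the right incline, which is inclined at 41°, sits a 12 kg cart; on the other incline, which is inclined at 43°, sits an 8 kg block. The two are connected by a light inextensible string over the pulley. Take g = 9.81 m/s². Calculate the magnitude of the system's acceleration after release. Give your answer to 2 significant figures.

1.2 m/s²

Resolve each weight along its own incline: the 12 kg mass has component 12 × 9.81 × sin 41° = 77.231 N down its slope, and the 8 kg mass has 8 × 9.81 × sin 43° = 53.523 N down its slope.
The 12 kg side's 77.231 N exceeds the other side's 53.523 N, so that mass slides down and the 8 kg mass slides up. Taking that direction as positive, Newton's second law for the whole system gives 77.231 − 53.523 = (12 + 8) a, so a = 23.708 / 20 = 1.1854 m/s².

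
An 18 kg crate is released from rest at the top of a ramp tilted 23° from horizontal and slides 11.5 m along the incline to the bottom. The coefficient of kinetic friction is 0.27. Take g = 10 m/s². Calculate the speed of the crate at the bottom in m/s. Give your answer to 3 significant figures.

5.72 m/s

The weight component along the incline is mg sin 23° = 70.332 N and the normal force is N = mg cos 23° = 165.691 N.
Friction up the slope is f = μN = 0.27 × 165.691 = 44.737 N, so the net downslope force is 70.332 − 44.737 = 25.595 N and a = 25.595 / 18 = 1.4219 m/s².
Starting from rest over a distance of 11.5 m, v² = 2aL = 2 × 1.4219 × 11.5 = 32.7037, so v = 5.7187 m/s.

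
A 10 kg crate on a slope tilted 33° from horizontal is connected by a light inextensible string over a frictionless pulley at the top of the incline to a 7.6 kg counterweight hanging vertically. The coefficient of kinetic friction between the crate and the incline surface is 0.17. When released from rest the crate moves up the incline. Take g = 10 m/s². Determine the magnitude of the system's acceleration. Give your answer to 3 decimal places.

0.414 m/s²

For the crate on the incline: the weight component along the slope is m₁g sin 33° = 10 × 10 × 0.5446 = 54.460 N and the normal force is N = m₁g cos 33° = 83.867 N.
Kinetic friction opposes the crate's motion up the incline: f = μN = 0.17 × 83.867 = 14.257 N acting down the slope.
Newton's second law for the crate (up-slope positive): T − 54.460 − 14.257 = 10 a. For the hanging counterweight (downward positive): 7.6 × 10 − T = 7.6 a.
Adding the two equations eliminates T: 7.283 = 17.6 a, so a = 0.4138 m/s².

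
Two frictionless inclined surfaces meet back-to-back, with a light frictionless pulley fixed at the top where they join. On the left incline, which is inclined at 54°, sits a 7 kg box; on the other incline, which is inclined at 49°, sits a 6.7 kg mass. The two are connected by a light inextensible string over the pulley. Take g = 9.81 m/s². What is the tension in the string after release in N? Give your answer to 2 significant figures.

53 N

Resolve each weight along its own incline: the 7 kg mass has component 7 × 9.81 × sin 54° = 55.555 N down its slope, and the 6.7 kg mass has 6.7 × 9.81 × sin 49° = 49.605 N down its slope.
The 7 kg side's 55.555 N exceeds the other side's 49.605 N, so that mass slides down and the 6.7 kg mass slides up. Taking that direction as positive, Newton's second law for the whole system gives 55.555 − 49.605 = (7 + 6.7) a, so a = 5.950 / 13.7 = 0.4343 m/s².
For the 6.7 kg mass (up-slope positive): T − 49.605 = 6.7 × 0.4343, so T = 52.515 N.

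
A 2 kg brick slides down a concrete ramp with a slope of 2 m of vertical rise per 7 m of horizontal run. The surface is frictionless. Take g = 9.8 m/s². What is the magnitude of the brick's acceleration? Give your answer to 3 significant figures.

2.69 m/s²

Resolving the weight along the incline: the component pulling the brick down the slope is mg sin 15.95° = 2 × 9.8 × 0.2747 = 5.384 N, and the normal force is N = mg cos 15.95° = 2 × 9.8 × 0.9615 = 18.845 N.
With no friction the net force along the incline is 5.384 N, so a = g sin 15.95° = 5.384 / 2 = 2.6920 m/s².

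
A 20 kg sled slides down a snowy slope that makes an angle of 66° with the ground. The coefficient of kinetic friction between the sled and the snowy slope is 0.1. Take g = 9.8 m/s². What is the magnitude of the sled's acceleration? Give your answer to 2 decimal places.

8.55 m/s²

Resolving the weight along the incline: the component pulling the sled down the slope is mg sin 66° = 20 × 9.8 × 0.9135 = 179.046 N, and the normal force is N = mg cos 66° = 20 × 9.8 × 0.4067 = 79.713 N.
Kinetic friction acts up the slope with magnitude f = μN = 0.1 × 79.713 = 7.971 N.
Net force along the incline is 179.046 − 7.971 = 171.075 N, so a = 171.075 / 20 = 8.5537 m/s².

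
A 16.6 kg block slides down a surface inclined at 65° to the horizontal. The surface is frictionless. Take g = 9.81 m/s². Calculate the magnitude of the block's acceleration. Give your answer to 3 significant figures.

8.89 m/s²

Resolving the weight along the incline: the component pulling the block down the slope is mg sin 65° = 16.6 × 9.81 × 0.9063 = 147.587 N, and the normal force is N = mg cos 65° = 16.6 × 9.81 × 0.4226 = 68.819 N.
With no friction the net force along the incline is 147.587 N, so a = g sin 65° = 147.587 / 16.6 = 8.8908 m/s².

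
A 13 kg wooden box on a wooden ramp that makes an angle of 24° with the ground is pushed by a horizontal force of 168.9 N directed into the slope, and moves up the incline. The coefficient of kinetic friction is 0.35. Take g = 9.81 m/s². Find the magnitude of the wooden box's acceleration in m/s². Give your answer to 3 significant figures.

The horizontal push has components F cos 24° = 168.9 × 0.9135 = 154.290 N up the incline and F sin 24° = 168.9 × 0.4067 = 68.692 N pressing into the surface.
The normal force is therefore N = mg cos 24° + F sin 24° = 116.499 + 68.692 = 185.191 N, and kinetic friction down the slope is μN = 0.35 × 185.191 = 64.817 N.
Along the incline: F cos 24° − mg sin 24° − μN = ma, so 154.290 − 51.866 − 64.817 = 13 a, giving a = 2.8928 m/s².

2.89 m/s²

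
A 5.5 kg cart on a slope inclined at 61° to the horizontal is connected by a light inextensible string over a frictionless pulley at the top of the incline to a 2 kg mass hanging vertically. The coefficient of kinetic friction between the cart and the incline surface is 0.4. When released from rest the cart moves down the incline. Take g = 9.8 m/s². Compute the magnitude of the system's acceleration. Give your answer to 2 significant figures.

2.3 m/s²

For the cart on the incline: the weight component along the slope is m₁g sin 61° = 5.5 × 9.8 × 0.8746 = 47.141 N and the normal force is N = m₁g cos 61° = 26.131 N.
Kinetic friction opposes the cart's motion down the incline: f = μN = 0.4 × 26.131 = 10.452 N acting up the slope.
Newton's second law for the cart (down-slope positive): 47.141 − 10.452 − T = 5.5 a. For the hanging mass (upward positive): T − 2 × 9.8 = 2 a.
Adding the two equations eliminates T: 17.089 = 7.5 a, so a = 2.2785 m/s².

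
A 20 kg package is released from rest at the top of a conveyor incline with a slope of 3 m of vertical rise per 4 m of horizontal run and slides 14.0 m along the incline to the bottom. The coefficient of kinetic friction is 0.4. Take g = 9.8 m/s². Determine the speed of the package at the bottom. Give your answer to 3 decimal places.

8.765 m/s

The weight component along the incline is mg sin 36.87° = 117.600 N and the normal force is N = mg cos 36.87° = 156.800 N.
Friction up the slope is f = μN = 0.4 × 156.800 = 62.720 N, so the net downslope force is 117.600 − 62.720 = 54.880 N and a = 54.880 / 20 = 2.7440 m/s².
Starting from rest over a distance of 14.0 m, v² = 2aL = 2 × 2.7440 × 14.0 = 76.8320, so v = 8.7654 m/s.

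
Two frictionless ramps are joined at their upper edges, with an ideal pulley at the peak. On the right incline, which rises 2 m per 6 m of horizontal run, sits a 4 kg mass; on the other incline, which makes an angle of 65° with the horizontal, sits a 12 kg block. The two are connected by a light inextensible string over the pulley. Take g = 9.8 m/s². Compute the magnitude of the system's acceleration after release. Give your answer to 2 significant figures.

Resolve each weight along its own incline: the 4 kg mass has component 4 × 9.8 × sin 18.43° = 12.396 N down its slope, and the 12 kg mass has 12 × 9.8 × sin 65° = 106.582 N down its slope.
The 12 kg side's 106.582 N exceeds the other side's 12.396 N, so that mass slides down and the 4 kg mass slides up. Taking that direction as positive, Newton's second law for the whole system gives 106.582 − 12.396 = (4 + 12) a, so a = 94.186 / 16 = 5.8866 m/s².

5.9 m/s²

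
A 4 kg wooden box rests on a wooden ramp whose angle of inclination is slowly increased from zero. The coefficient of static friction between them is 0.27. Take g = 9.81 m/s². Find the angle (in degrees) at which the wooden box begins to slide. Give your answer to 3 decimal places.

At the threshold of sliding, static friction is at its maximum μ_s N and exactly balances the weight component along the incline: mg sin θ = μ_s mg cos θ.
Hence tan θ = μ_s = 0.27, so θ = arctan(0.27) = 15.1096°.

15.110°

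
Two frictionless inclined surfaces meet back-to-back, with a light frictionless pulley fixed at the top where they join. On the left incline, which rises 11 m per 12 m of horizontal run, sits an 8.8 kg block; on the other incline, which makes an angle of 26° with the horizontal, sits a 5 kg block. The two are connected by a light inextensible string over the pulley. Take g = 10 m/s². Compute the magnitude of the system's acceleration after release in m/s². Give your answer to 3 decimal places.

2.721 m/s²

Resolve each weight along its own incline: the 8.8 kg mass has component 8.8 × 10 × sin 42.51° = 59.464 N down its slope, and the 5 kg mass has 5 × 10 × sin 26° = 21.919 N down its slope.
The 8.8 kg side's 59.464 N exceeds the other side's 21.919 N, so that mass slides down and the 5 kg mass slides up. Taking that direction as positive, Newton's second law for the whole system gives 59.464 − 21.919 = (8.8 + 5) a, so a = 37.545 / 13.8 = 2.7207 m/s².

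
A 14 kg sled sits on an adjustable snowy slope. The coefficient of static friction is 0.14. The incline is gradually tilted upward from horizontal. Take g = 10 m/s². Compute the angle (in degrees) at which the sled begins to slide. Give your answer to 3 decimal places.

7.970°

At the threshold of sliding, static friction is at its maximum μ_s N and exactly balances the weight component along the incline: mg sin θ = μ_s mg cos θ.
Hence tan θ = μ_s = 0.14, so θ = arctan(0.14) = 7.9696°.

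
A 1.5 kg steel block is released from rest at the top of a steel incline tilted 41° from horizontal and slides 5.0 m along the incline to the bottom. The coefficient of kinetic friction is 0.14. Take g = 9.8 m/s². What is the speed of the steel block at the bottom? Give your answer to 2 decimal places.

The weight component along the incline is mg sin 41° = 9.644 N and the normal force is N = mg cos 41° = 11.094 N.
Friction up the slope is f = μN = 0.14 × 11.094 = 1.553 N, so the net downslope force is 9.644 − 1.553 = 8.091 N and a = 8.091 / 1.5 = 5.3940 m/s².
Starting from rest over a distance of 5.0 m, v² = 2aL = 2 × 5.3940 × 5.0 = 53.9400, so v = 7.3444 m/s.

7.34 m/s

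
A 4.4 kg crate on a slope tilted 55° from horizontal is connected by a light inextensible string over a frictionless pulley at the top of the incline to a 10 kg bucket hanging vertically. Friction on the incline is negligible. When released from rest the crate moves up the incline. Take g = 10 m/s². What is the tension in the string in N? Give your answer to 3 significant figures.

For the crate on the incline: the weight component along the slope is m₁g sin 55° = 4.4 × 10 × 0.8192 = 36.045 N and the normal force is N = m₁g cos 55° = 25.237 N.
Newton's second law for the crate (up-slope positive): T − 36.045 = 4.4 a. For the hanging bucket (downward positive): 10 × 10 − T = 10 a.
Adding the two equations eliminates T: 63.955 = 14.4 a, so a = 4.4413 m/s².
Then from the hanging bucket's equation, T = 10 × (10 − 4.4413) = 55.587 N.

55.6 N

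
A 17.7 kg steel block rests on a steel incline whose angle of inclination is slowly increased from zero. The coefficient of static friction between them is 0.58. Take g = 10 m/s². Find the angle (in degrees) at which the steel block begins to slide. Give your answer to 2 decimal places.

30.11°

At the threshold of sliding, static friction is at its maximum μ_s N and exactly balances the weight component along the incline: mg sin θ = μ_s mg cos θ.
Hence tan θ = μ_s = 0.58, so θ = arctan(0.58) = 30.1137°.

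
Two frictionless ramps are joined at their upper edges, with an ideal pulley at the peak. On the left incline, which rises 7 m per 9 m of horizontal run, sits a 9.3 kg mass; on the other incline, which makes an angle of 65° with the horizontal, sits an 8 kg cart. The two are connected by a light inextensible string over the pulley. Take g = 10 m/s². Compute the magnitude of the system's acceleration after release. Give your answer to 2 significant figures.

Resolve each weight along its own incline: the 9.3 kg mass has component 9.3 × 10 × sin 37.87° = 57.096 N down its slope, and the 8 kg mass has 8 × 10 × sin 65° = 72.505 N down its slope.
The 8 kg side's 72.505 N exceeds the other side's 57.096 N, so that mass slides down and the 9.3 kg mass slides up. Taking that direction as positive, Newton's second law for the whole system gives 72.505 − 57.096 = (9.3 + 8) a, so a = 15.409 / 17.3 = 0.8907 m/s².

0.89 m/s²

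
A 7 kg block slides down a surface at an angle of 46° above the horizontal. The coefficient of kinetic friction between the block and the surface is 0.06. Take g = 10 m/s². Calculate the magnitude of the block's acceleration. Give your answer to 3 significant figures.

6.78 m/s²

Resolving the weight along the incline: the component pulling the block down the slope is mg sin 46° = 7 × 10 × 0.7193 = 50.351 N, and the normal force is N = mg cos 46° = 7 × 10 × 0.6947 = 48.629 N.
Kinetic friction acts up the slope with magnitude f = μN = 0.06 × 48.629 = 2.918 N.
Net force along the incline is 50.351 − 2.918 = 47.433 N, so a = 47.433 / 7 = 6.7761 m/s².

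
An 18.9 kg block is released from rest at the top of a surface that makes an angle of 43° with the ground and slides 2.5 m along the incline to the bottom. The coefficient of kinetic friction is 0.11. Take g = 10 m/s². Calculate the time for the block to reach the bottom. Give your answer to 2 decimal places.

0.91 s

The weight component along the incline is mg sin 43° = 128.898 N and the normal force is N = mg cos 43° = 138.226 N.
Friction up the slope is f = μN = 0.11 × 138.226 = 15.205 N, so the net downslope force is 128.898 − 15.205 = 113.693 N and a = 113.693 / 18.9 = 6.0155 m/s².
Starting from rest, L = ½at², so t = √(2L/a) = √(2 × 2.5 / 6.0155) = 0.9117 s.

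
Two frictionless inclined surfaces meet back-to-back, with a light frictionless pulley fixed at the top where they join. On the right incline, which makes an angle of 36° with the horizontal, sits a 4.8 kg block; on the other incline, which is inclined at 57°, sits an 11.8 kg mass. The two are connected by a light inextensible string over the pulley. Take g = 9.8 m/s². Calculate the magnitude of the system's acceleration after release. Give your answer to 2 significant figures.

4.2 m/s²

Resolve each weight along its own incline: the 4.8 kg mass has component 4.8 × 9.8 × sin 36° = 27.649 N down its slope, and the 11.8 kg mass has 11.8 × 9.8 × sin 57° = 96.984 N down its slope.
The 11.8 kg side's 96.984 N exceeds the other side's 27.649 N, so that mass slides down and the 4.8 kg mass slides up. Taking that direction as positive, Newton's second law for the whole system gives 96.984 − 27.649 = (4.8 + 11.8) a, so a = 69.335 / 16.6 = 4.1768 m/s².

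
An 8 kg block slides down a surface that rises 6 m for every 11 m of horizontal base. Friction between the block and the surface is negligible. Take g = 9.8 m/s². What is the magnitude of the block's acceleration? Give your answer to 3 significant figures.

Resolving the weight along the incline: the component pulling the block down the slope is mg sin 28.61° = 8 × 9.8 × 0.4789 = 37.546 N, and the normal force is N = mg cos 28.61° = 8 × 9.8 × 0.8779 = 68.827 N.
With no friction the net force along the incline is 37.546 N, so a = g sin 28.61° = 37.546 / 8 = 4.6932 m/s².

4.69 m/s²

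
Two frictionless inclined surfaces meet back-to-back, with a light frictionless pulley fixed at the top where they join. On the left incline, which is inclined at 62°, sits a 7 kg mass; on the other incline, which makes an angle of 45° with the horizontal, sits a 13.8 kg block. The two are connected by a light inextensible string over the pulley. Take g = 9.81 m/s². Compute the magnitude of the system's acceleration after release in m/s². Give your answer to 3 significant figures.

Resolve each weight along its own incline: the 7 kg mass has component 7 × 9.81 × sin 62° = 60.632 N down its slope, and the 13.8 kg mass has 13.8 × 9.81 × sin 45° = 95.727 N down its slope.
The 13.8 kg side's 95.727 N exceeds the other side's 60.632 N, so that mass slides down and the 7 kg mass slides up. Taking that direction as positive, Newton's second law for the whole system gives 95.727 − 60.632 = (7 + 13.8) a, so a = 35.095 / 20.8 = 1.6873 m/s².

1.69 m/s²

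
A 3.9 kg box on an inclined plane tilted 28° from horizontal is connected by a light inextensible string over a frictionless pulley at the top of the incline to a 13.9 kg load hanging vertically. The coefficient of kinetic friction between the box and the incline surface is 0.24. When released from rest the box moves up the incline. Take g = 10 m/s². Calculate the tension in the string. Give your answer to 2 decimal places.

For the box on the incline: the weight component along the slope is m₁g sin 28° = 3.9 × 10 × 0.4695 = 18.310 N and the normal force is N = m₁g cos 28° = 34.435 N.
Kinetic friction opposes the box's motion up the incline: f = μN = 0.24 × 34.435 = 8.264 N acting down the slope.
Newton's second law for the box (up-slope positive): T − 18.310 − 8.264 = 3.9 a. For the hanging load (downward positive): 13.9 × 10 − T = 13.9 a.
Adding the two equations eliminates T: 112.426 = 17.8 a, so a = 6.3161 m/s².
Then from the hanging load's equation, T = 13.9 × (10 − 6.3161) = 51.206 N.

51.21 N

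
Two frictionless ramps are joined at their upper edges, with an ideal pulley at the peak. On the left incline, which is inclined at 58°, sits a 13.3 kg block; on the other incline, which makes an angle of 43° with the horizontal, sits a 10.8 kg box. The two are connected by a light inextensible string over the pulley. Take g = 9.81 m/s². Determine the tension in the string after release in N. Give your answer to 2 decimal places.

89.46 N

Resolve each weight along its own incline: the 13.3 kg mass has component 13.3 × 9.81 × sin 58° = 110.647 N down its slope, and the 10.8 kg mass has 10.8 × 9.81 × sin 43° = 72.256 N down its slope.
The 13.3 kg side's 110.647 N exceeds the other side's 72.256 N, so that mass slides down and the 10.8 kg mass slides up. Taking that direction as positive, Newton's second law for the whole system gives 110.647 − 72.256 = (13.3 + 10.8) a, so a = 38.391 / 24.1 = 1.5930 m/s².
For the 10.8 kg mass (up-slope positive): T − 72.256 = 10.8 × 1.5930, so T = 89.460 N.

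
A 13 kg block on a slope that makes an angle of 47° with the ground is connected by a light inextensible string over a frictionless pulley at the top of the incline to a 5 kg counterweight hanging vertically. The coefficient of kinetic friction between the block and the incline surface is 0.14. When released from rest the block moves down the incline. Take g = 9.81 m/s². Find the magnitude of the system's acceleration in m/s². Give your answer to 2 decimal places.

For the block on the incline: the weight component along the slope is m₁g sin 47° = 13 × 9.81 × 0.7314 = 93.275 N and the normal force is N = m₁g cos 47° = 86.975 N.
Kinetic friction opposes the block's motion down the incline: f = μN = 0.14 × 86.975 = 12.177 N acting up the slope.
Newton's second law for the block (down-slope positive): 93.275 − 12.177 − T = 13 a. For the hanging counterweight (upward positive): T − 5 × 9.81 = 5 a.
Adding the two equations eliminates T: 32.048 = 18 a, so a = 1.7804 m/s².

1.78 m/s²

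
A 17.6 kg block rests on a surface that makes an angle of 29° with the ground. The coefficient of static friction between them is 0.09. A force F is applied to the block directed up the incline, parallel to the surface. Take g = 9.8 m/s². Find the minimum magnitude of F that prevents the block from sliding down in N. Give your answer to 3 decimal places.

The normal force is N = mg cos 29° = 150.854 N. With F at its minimum the block is on the verge of sliding down, so static friction is at its maximum μ_s N = 0.09 × 150.854 = 13.577 N and acts up the slope.
Equilibrium along the incline: F + μ_s N = mg sin 29°, so F = 83.620 − 13.577 = 70.043 N.

70.043 N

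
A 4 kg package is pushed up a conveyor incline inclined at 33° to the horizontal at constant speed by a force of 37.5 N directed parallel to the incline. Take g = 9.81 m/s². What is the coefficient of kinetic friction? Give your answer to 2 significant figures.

At constant speed ΣF = 0 along the incline. The applied 37.5 N acts up the slope; the weight component mg sin 33° = 21.372 N and kinetic friction μN both act down the slope.
So 37.5 = 21.372 + μ × 32.909, giving μ = (37.5 − 21.372) / 32.909 = 0.4901.

0.49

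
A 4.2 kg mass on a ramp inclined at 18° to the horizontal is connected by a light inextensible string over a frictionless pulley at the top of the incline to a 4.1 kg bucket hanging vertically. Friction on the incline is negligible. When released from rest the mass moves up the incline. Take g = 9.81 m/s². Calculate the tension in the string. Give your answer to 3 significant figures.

For the mass on the incline: the weight component along the slope is m₁g sin 18° = 4.2 × 9.81 × 0.3090 = 12.731 N and the normal force is N = m₁g cos 18° = 39.185 N.
Newton's second law for the mass (up-slope positive): T − 12.731 = 4.2 a. For the hanging bucket (downward positive): 4.1 × 9.81 − T = 4.1 a.
Adding the two equations eliminates T: 27.490 = 8.3 a, so a = 3.3120 m/s².
Then from the hanging bucket's equation, T = 4.1 × (9.81 − 3.3120) = 26.642 N.

26.6 N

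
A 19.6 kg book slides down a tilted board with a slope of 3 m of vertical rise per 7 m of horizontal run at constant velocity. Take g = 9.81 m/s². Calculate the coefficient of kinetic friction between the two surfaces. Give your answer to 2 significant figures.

At constant velocity the net force along the incline is zero: mg sin 23.20° = μ mg cos 23.20°.
So μ = tan 23.20° = 0.3939 / 0.9191 = 0.4286.

0.43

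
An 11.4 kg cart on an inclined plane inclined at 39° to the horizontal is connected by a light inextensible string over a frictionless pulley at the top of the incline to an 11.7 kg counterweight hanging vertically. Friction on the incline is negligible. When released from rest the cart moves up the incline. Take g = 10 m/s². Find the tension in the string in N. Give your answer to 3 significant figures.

For the cart on the incline: the weight component along the slope is m₁g sin 39° = 11.4 × 10 × 0.6293 = 71.740 N and the normal force is N = m₁g cos 39° = 88.595 N.
Newton's second law for the cart (up-slope positive): T − 71.740 = 11.4 a. For the hanging counterweight (downward positive): 11.7 × 10 − T = 11.7 a.
Adding the two equations eliminates T: 45.260 = 23.1 a, so a = 1.9593 m/s².
Then from the hanging counterweight's equation, T = 11.7 × (10 − 1.9593) = 94.076 N.

94.1 N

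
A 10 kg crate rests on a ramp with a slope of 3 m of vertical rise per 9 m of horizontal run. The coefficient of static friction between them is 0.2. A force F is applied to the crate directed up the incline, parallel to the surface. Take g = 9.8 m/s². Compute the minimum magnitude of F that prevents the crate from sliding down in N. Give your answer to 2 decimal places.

The normal force is N = mg cos 18.43° = 92.971 N. With F at its minimum the crate is on the verge of sliding down, so static friction is at its maximum μ_s N = 0.2 × 92.971 = 18.594 N and acts up the slope.
Equilibrium along the incline: F + μ_s N = mg sin 18.43°, so F = 30.990 − 18.594 = 12.396 N.

12.40 N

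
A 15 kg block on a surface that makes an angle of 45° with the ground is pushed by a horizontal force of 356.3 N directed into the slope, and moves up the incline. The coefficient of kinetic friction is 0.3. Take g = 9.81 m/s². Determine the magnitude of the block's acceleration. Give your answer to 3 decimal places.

2.740 m/s²

The horizontal push has components F cos 45° = 356.3 × 0.7071 = 251.940 N up the incline and F sin 45° = 356.3 × 0.7071 = 251.940 N pressing into the surface.
The normal force is therefore N = mg cos 45° + F sin 45° = 104.050 + 251.940 = 355.990 N, and kinetic friction down the slope is μN = 0.3 × 355.990 = 106.797 N.
Along the incline: F cos 45° − mg sin 45° − μN = ma, so 251.940 − 104.050 − 106.797 = 15 a, giving a = 2.7395 m/s².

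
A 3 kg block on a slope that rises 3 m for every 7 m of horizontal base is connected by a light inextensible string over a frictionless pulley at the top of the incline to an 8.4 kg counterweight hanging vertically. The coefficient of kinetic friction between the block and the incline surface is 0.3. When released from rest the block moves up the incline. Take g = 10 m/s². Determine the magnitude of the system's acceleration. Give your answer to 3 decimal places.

5.606 m/s²

For the block on the incline: the weight component along the slope is m₁g sin 23.20° = 3 × 10 × 0.3939 = 11.817 N and the normal force is N = m₁g cos 23.20° = 27.574 N.
Kinetic friction opposes the block's motion up the incline: f = μN = 0.3 × 27.574 = 8.272 N acting down the slope.
Newton's second law for the block (up-slope positive): T − 11.817 − 8.272 = 3 a. For the hanging counterweight (downward positive): 8.4 × 10 − T = 8.4 a.
Adding the two equations eliminates T: 63.911 = 11.4 a, so a = 5.6062 m/s².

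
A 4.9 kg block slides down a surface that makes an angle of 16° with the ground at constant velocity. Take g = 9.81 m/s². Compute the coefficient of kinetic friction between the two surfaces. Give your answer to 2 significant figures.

At constant velocity the net force along the incline is zero: mg sin 16° = μ mg cos 16°.
So μ = tan 16° = 0.2756 / 0.9613 = 0.2867.

0.29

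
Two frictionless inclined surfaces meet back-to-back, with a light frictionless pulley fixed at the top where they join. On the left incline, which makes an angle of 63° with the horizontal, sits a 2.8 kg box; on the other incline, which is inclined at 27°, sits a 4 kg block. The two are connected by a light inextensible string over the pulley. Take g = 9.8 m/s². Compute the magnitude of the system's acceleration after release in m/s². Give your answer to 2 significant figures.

Resolve each weight along its own incline: the 2.8 kg mass has component 2.8 × 9.8 × sin 63° = 24.449 N down its slope, and the 4 kg mass has 4 × 9.8 × sin 27° = 17.796 N down its slope.
The 2.8 kg side's 24.449 N exceeds the other side's 17.796 N, so that mass slides down and the 4 kg mass slides up. Taking that direction as positive, Newton's second law for the whole system gives 24.449 − 17.796 = (2.8 + 4) a, so a = 6.653 / 6.8 = 0.9784 m/s².

0.98 m/s²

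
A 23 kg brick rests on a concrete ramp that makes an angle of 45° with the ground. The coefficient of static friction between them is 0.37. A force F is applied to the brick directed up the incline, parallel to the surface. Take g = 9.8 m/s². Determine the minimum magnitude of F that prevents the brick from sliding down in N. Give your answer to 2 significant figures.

100 N

The normal force is N = mg cos 45° = 159.382 N. With F at its minimum the brick is on the verge of sliding down, so static friction is at its maximum μ_s N = 0.37 × 159.382 = 58.971 N and acts up the slope.
Equilibrium along the incline: F + μ_s N = mg sin 45°, so F = 159.382 − 58.971 = 100.411 N.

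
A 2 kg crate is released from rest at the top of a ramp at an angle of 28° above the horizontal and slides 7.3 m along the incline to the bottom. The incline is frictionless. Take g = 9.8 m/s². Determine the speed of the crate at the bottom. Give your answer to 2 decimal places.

8.20 m/s

The weight component along the incline is mg sin 28° = 9.202 N and the normal force is N = mg cos 28° = 17.306 N.
With no friction, a = g sin 28° = 4.6008 m/s².
Starting from rest over a distance of 7.3 m, v² = 2aL = 2 × 4.6008 × 7.3 = 67.1717, so v = 8.1958 m/s.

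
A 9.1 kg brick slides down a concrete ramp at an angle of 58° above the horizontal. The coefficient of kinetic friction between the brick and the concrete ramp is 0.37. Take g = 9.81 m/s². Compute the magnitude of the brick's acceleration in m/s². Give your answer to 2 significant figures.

Resolving the weight along the incline: the component pulling the brick down the slope is mg sin 58° = 9.1 × 9.81 × 0.8480 = 75.702 N, and the normal force is N = mg cos 58° = 9.1 × 9.81 × 0.5299 = 47.305 N.
Kinetic friction acts up the slope with magnitude f = μN = 0.37 × 47.305 = 17.503 N.
Net force along the incline is 75.702 − 17.503 = 58.199 N, so a = 58.199 / 9.1 = 6.3955 m/s².

6.4 m/s²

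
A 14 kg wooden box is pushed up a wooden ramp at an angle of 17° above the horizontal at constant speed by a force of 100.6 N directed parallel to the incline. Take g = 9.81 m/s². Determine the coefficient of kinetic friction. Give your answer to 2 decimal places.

0.46

At constant speed ΣF = 0 along the incline. The applied 100.6 N acts up the slope; the weight component mg sin 17° = 40.154 N and kinetic friction μN both act down the slope.
So 100.6 = 40.154 + μ × 131.339, giving μ = (100.6 − 40.154) / 131.339 = 0.4602.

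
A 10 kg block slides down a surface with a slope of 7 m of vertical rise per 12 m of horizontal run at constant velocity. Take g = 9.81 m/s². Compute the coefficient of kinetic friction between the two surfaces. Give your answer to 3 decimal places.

At constant velocity the net force along the incline is zero: mg sin 30.26° = μ mg cos 30.26°.
So μ = tan 30.26° = 0.5039 / 0.8638 = 0.5834.

0.583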